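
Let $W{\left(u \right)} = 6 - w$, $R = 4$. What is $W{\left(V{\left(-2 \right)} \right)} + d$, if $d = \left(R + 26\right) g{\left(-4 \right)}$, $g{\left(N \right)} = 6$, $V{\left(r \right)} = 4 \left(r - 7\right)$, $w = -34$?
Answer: $220$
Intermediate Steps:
$V{\left(r \right)} = -28 + 4 r$ ($V{\left(r \right)} = 4 \left(-7 + r\right) = -28 + 4 r$)
$W{\left(u \right)} = 40$ ($W{\left(u \right)} = 6 - -34 = 6 + 34 = 40$)
$d = 180$ ($d = \left(4 + 26\right) 6 = 30 \cdot 6 = 180$)
$W{\left(V{\left(-2 \right)} \right)} + d = 40 + 180 = 220$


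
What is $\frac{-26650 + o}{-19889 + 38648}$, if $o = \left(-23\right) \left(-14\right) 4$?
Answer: $- \frac{8454}{6253} \approx -1.352$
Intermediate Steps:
$o = 1288$ ($o = 322 \cdot 4 = 1288$)
$\frac{-26650 + o}{-19889 + 38648} = \frac{-26650 + 1288}{-19889 + 38648} = - \frac{25362}{18759} = \left(-25362\right) \frac{1}{18759} = - \frac{8454}{6253}$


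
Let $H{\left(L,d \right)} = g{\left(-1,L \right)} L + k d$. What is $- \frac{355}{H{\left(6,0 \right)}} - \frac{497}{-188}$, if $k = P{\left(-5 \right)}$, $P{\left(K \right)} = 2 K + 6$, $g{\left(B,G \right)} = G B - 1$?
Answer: $\frac{43807}{3948} \approx 11.096$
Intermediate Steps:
$g{\left(B,G \right)} = -1 + B G$ ($g{\left(B,G \right)} = B G - 1 = -1 + B G$)
$P{\left(K \right)} = 6 + 2 K$
$k = -4$ ($k = 6 + 2 \left(-5\right) = 6 - 10 = -4$)
$H{\left(L,d \right)} = - 4 d + L \left(-1 - L\right)$ ($H{\left(L,d \right)} = \left(-1 - L\right) L - 4 d = L \left(-1 - L\right) - 4 d = - 4 d + L \left(-1 - L\right)$)
$- \frac{355}{H{\left(6,0 \right)}} - \frac{497}{-188} = - \frac{355}{\left(-4\right) 0 - 6 \left(1 + 6\right)} - \frac{497}{-188} = - \frac{355}{0 - 6 \cdot 7} - - \frac{497}{188} = - \frac{355}{0 - 42} + \frac{497}{188} = - \frac{355}{-42} + \frac{497}{188} = \left(-355\right) \left(- \frac{1}{42}\right) + \frac{497}{188} = \frac{355}{42} + \frac{497}{188} = \frac{43807}{3948}$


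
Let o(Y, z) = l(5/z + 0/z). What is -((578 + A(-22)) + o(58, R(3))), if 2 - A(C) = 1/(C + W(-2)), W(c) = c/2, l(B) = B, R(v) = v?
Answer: -40138/69 ≈ -581.71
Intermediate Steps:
o(Y, z) = 5/z (o(Y, z) = 5/z + 0/z = 5/z + 0 = 5/z)
W(c) = c/2 (W(c) = c*(½) = c/2)
A(C) = 2 - 1/(-1 + C) (A(C) = 2 - 1/(C + (½)*(-2)) = 2 - 1/(C - 1) = 2 - 1/(-1 + C))
-((578 + A(-22)) + o(58, R(3))) = -((578 + (-3 + 2*(-22))/(-1 - 22)) + 5/3) = -((578 + (-3 - 44)/(-23)) + 5*(⅓)) = -((578 - 1/23*(-47)) + 5/3) = -((578 + 47/23) + 5/3) = -(13341/23 + 5/3) = -1*40138/69 = -40138/69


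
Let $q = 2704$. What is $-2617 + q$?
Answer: $87$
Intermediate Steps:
$-2617 + q = -2617 + 2704 = 87$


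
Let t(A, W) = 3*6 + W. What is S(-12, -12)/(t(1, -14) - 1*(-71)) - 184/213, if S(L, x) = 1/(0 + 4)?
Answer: -18329/21300 ≈ -0.86052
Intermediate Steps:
S(L, x) = ¼ (S(L, x) = 1/4 = ¼)
t(A, W) = 18 + W
S(-12, -12)/(t(1, -14) - 1*(-71)) - 184/213 = 1/(4*((18 - 14) - 1*(-71))) - 184/213 = 1/(4*(4 + 71)) - 184*1/213 = (¼)/75 - 184/213 = (¼)*(1/75) - 184/213 = 1/300 - 184/213 = -18329/21300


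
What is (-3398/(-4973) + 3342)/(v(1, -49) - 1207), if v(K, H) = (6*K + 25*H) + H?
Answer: -16623164/12308175 ≈ -1.3506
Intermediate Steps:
v(K, H) = 6*K + 26*H
(-3398/(-4973) + 3342)/(v(1, -49) - 1207) = (-3398/(-4973) + 3342)/((6*1 + 26*(-49)) - 1207) = (-3398*(-1/4973) + 3342)/((6 - 1274) - 1207) = (3398/4973 + 3342)/(-1268 - 1207) = (16623164/4973)/(-2475) = (16623164/4973)*(-1/2475) = -16623164/12308175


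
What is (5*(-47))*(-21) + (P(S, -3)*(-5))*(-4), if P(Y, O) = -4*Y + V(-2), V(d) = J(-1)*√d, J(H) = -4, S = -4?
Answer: 5255 - 80*I*√2 ≈ 5255.0 - 113.14*I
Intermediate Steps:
V(d) = -4*√d
P(Y, O) = -4*Y - 4*I*√2
(5*(-47))*(-21) + (P(S, -3)*(-5))*(-4) = (5*(-47))*(-21) + ((-4*(-4) - 4*I*√2)*(-5))*(-4) = -235*(-21) + ((16 - 4*I*√2)*(-5))*(-4) = 4935 + (-80 + 20*I*√2)*(-4) = 4935 + (320 - 80*I*√2) = 5255 - 80*I*√2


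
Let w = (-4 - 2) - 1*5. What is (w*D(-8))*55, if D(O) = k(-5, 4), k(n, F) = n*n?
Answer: -15125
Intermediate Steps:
k(n, F) = n²
w = -11 (w = -6 - 5 = -11)
D(O) = 25 (D(O) = (-5)² = 25)
(w*D(-8))*55 = -11*25*55 = -275*55 = -15125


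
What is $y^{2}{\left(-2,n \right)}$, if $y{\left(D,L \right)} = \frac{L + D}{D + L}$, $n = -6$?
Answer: $1$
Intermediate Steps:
$y{\left(D,L \right)} = 1$ ($y{\left(D,L \right)} = \frac{D + L}{D + L} = 1$)
$y^{2}{\left(-2,n \right)} = 1^{2} = 1$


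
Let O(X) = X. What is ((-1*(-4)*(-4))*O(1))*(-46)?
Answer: 736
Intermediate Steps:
((-1*(-4)*(-4))*O(1))*(-46) = ((-1*(-4)*(-4))*1)*(-46) = ((4*(-4))*1)*(-46) = -16*1*(-46) = -16*(-46) = 736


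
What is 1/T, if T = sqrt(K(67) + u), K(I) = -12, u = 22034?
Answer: sqrt(182)/2002 ≈ 0.0067386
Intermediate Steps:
T = 11*sqrt(182) (T = sqrt(-12 + 22034) = sqrt(22022) = 11*sqrt(182) ≈ 148.40)
1/T = 1/(11*sqrt(182)) = sqrt(182)/2002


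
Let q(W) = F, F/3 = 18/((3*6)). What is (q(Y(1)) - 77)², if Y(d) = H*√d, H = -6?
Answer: 5476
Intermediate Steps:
F = 3 (F = 3*(18/((3*6))) = 3*(18/18) = 3*(18*(1/18)) = 3*1 = 3)
Y(d) = -6*√d
q(W) = 3
(q(Y(1)) - 77)² = (3 - 77)² = (-74)² = 5476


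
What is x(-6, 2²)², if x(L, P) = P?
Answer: 16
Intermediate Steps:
x(-6, 2²)² = (2²)² = 4² = 16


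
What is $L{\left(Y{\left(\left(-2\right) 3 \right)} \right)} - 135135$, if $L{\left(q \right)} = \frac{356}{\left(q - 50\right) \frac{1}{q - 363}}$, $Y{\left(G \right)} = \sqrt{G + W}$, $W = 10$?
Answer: $- \frac{1589491}{12} \approx -1.3246 \cdot 10^{5}$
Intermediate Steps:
$Y{\left(G \right)} = \sqrt{10 + G}$ ($Y{\left(G \right)} = \sqrt{G + 10} = \sqrt{10 + G}$)
$L{\left(q \right)} = \frac{356 \left(-363 + q\right)}{-50 + q}$ ($L{\left(q \right)} = \frac{356}{\left(-50 + q\right) \frac{1}{-363 + q}} = \frac{356}{\frac{1}{-363 + q} \left(-50 + q\right)} = 356 \frac{-363 + q}{-50 + q} = \frac{356 \left(-363 + q\right)}{-50 + q}$)
$L{\left(Y{\left(\left(-2\right) 3 \right)} \right)} - 135135 = \frac{356 \left(-363 + \sqrt{10 - 6}\right)}{-50 + \sqrt{10 - 6}} - 135135 = \frac{356 \left(-363 + \sqrt{4}\right)}{-50 + \sqrt{4}} - 135135 = \frac{356 \left(-363 + 2\right)}{-50 + 2} - 135135 = 356 \frac{1}{-48} \left(-361\right) - 135135 = 356 \left(- \frac{1}{48}\right) \left(-361\right) - 135135 = \frac{32129}{12} - 135135 = - \frac{1589491}{12}$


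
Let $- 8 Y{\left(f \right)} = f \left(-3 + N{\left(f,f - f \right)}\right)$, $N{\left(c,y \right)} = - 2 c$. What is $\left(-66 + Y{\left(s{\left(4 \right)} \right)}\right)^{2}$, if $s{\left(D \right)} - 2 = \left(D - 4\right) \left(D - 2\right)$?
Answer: $\frac{66049}{16} \approx 4128.1$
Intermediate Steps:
$s{\left(D \right)} = 2 + \left(-4 + D\right) \left(-2 + D\right)$ ($s{\left(D \right)} = 2 + \left(D - 4\right) \left(D - 2\right) = 2 + \left(-4 + D\right) \left(-2 + D\right)$)
$Y{\left(f \right)} = - \frac{f \left(-3 - 2 f\right)}{8}$
$\left(-66 + Y{\left(s{\left(4 \right)} \right)}\right)^{2} = \left(-66 + \frac{\left(10 + 4^{2} - 24\right) \left(3 + 2 \left(10 + 4^{2} - 24\right)\right)}{8}\right)^{2} = \left(-66 + \frac{\left(10 + 16 - 24\right) \left(3 + 2 \left(10 + 16 - 24\right)\right)}{8}\right)^{2} = \left(-66 + \frac{1}{8} \cdot 2 \left(3 + 2 \cdot 2\right)\right)^{2} = \left(-66 + \frac{1}{8} \cdot 2 \left(3 + 4\right)\right)^{2} = \left(-66 + \frac{1}{8} \cdot 2 \cdot 7\right)^{2} = \left(-66 + \frac{7}{4}\right)^{2} = \left(- \frac{257}{4}\right)^{2} = \frac{66049}{16}$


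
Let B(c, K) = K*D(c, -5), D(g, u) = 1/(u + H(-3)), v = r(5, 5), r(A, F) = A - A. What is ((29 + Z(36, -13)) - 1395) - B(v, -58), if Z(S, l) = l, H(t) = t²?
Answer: -2729/2 ≈ -1364.5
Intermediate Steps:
r(A, F) = 0
v = 0
D(g, u) = 1/(9 + u) (D(g, u) = 1/(u + (-3)²) = 1/(u + 9) = 1/(9 + u))
B(c, K) = K/4 (B(c, K) = K/(9 - 5) = K/4)
((29 + Z(36, -13)) - 1395) - B(v, -58) = ((29 - 13) - 1395) - (-58)/4 = (16 - 1395) - 1*(-29/2) = -1379 + 29/2 = -2729/2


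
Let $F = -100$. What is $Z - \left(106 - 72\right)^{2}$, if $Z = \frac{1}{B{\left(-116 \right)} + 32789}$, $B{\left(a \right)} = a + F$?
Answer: $- \frac{37654387}{32573} \approx -1156.0$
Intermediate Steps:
$B{\left(a \right)} = -100 + a$ ($B{\left(a \right)} = a - 100 = -100 + a$)
$Z = \frac{1}{32573}$ ($Z = \frac{1}{\left(-100 - 116\right) + 32789} = \frac{1}{-216 + 32789} = \frac{1}{32573} \approx 3.07 \cdot 10^{-5}$)
$Z - \left(106 - 72\right)^{2} = \frac{1}{32573} - \left(106 - 72\right)^{2} = \frac{1}{32573} - 34^{2} = \frac{1}{32573} - 1156 = - \frac{37654387}{32573}$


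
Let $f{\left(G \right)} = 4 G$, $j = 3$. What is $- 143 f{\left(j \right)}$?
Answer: $-1716$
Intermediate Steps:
$- 143 f{\left(j \right)} = - 143 \cdot 4 \cdot 3 = \left(-143\right) 12 = -1716$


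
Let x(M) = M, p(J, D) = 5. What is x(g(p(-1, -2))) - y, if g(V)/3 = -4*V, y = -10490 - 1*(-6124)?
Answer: 4306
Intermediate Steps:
y = -4366 (y = -10490 + 6124 = -4366)
g(V) = -12*V (g(V) = 3*(-4*V) = -12*V)
x(g(p(-1, -2))) - y = -12*5 - 1*(-4366) = -60 + 4366 = 4306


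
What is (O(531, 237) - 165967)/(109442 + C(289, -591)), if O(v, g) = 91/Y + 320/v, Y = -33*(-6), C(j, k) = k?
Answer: -1938814085/1271597382 ≈ -1.5247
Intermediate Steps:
Y = 198
O(v, g) = 91/198 + 320/v
(O(531, 237) - 165967)/(109442 + C(289, -591)) = ((91/198 + 320/531) - 165967)/(109442 - 591) = ((91/198 + 320*(1/531)) - 165967)/108851 = ((91/198 + 320/531) - 165967)*(1/108851) = (12409/11682 - 165967)*(1/108851) = -1938814085/11682*1/108851 = -1938814085/1271597382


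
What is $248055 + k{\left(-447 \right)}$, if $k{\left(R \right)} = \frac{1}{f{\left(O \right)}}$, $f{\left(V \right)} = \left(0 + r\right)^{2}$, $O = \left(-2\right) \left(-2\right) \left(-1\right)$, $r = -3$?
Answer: $\frac{2232496}{9} \approx 2.4806 \cdot 10^{5}$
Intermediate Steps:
$O = -4$ ($O = 4 \left(-1\right) = -4$)
$f{\left(V \right)} = 9$ ($f{\left(V \right)} = \left(0 - 3\right)^{2} = \left(-3\right)^{2} = 9$)
$k{\left(R \right)} = \frac{1}{9}$
$248055 + k{\left(-447 \right)} = 248055 + \frac{1}{9} = \frac{2232496}{9}$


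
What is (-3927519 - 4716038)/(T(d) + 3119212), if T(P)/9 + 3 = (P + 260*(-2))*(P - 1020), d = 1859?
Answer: -8643557/13229974 ≈ -0.65333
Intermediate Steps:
T(P) = -27 + 9*(-1020 + P)*(-520 + P) (T(P) = -27 + 9*((P + 260*(-2))*(P - 1020)) = -27 + 9*((P - 520)*(-1020 + P)) = -27 + 9*((-520 + P)*(-1020 + P)) = -27 + 9*((-1020 + P)*(-520 + P)) = -27 + 9*(-1020 + P)*(-520 + P))
(-3927519 - 4716038)/(T(d) + 3119212) = (-3927519 - 4716038)/((4773573 - 13860*1859 + 9*1859²) + 3119212) = -8643557/((4773573 - 25765740 + 9*3455881) + 3119212) = -8643557/((4773573 - 25765740 + 31102929) + 3119212) = -8643557/(10110762 + 3119212) = -8643557/13229974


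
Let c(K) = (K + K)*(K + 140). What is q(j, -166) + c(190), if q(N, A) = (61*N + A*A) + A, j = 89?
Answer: 158219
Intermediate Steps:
q(N, A) = A + A² + 61*N (q(N, A) = (61*N + A²) + A = (A² + 61*N) + A = A + A² + 61*N)
c(K) = 2*K*(140 + K) (c(K) = (2*K)*(140 + K) = 2*K*(140 + K))
q(j, -166) + c(190) = (-166 + (-166)² + 61*89) + 2*190*(140 + 190) = (-166 + 27556 + 5429) + 2*190*330 = 32819 + 125400 = 158219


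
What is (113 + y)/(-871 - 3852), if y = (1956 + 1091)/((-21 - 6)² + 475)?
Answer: -139099/5686492 ≈ -0.024461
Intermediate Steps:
y = 3047/1204 (y = 3047/((-27)² + 475) = 3047/(729 + 475) = 3047/1204 ≈ 2.5307)
(113 + y)/(-871 - 3852) = (113 + 3047/1204)/(-871 - 3852) = (139099/1204)/(-4723) = (139099/1204)*(-1/4723) = -139099/5686492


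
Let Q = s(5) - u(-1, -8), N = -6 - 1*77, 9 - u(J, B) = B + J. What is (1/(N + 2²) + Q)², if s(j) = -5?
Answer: 3305124/6241 ≈ 529.58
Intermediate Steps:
u(J, B) = 9 - B - J (u(J, B) = 9 - (B + J) = 9 + (-B - J) = 9 - B - J)
N = -83 (N = -6 - 77 = -83)
Q = -23 (Q = -5 - (9 - 1*(-8) - 1*(-1)) = -5 - (9 + 8 + 1) = -5 - 1*18 = -5 - 18 = -23)
(1/(N + 2²) + Q)² = (1/(-83 + 2²) - 23)² = (1/(-83 + 4) - 23)² = (1/(-79) - 23)² = (-1/79 - 23)² = (-1818/79)² = 3305124/6241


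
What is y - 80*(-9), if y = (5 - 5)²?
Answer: 720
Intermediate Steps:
y = 0 (y = 0² = 0)
y - 80*(-9) = 0 - 80*(-9) = 0 + 720 = 720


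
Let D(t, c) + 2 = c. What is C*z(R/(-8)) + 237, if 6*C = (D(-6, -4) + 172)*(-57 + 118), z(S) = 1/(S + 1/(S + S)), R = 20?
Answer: -31433/81 ≈ -388.06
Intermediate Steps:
D(t, c) = -2 + c
z(S) = 1/(S + 1/(2*S))
C = 5063/3 (C = (((-2 - 4) + 172)*(-57 + 118))/6 = ((-6 + 172)*61)/6 = (166*61)/6 = (1/6)*10126 = 5063/3 ≈ 1687.7)
C*z(R/(-8)) + 237 = 5063*(2*(20/(-8))/(1 + 2*(20/(-8))**2))/3 + 237 = 5063*(2*(20*(-1/8))/(1 + 2*(20*(-1/8))**2))/3 + 237 = 5063*(2*(-5/2)/(1 + 2*(-5/2)**2))/3 + 237 = 5063*(2*(-5/2)/(1 + 2*(25/4)))/3 + 237 = 5063*(2*(-5/2)/(1 + 25/2))/3 + 237 = 5063*(2*(-5/2)/(27/2))/3 + 237 = 5063*(2*(-5/2)*(2/27))/3 + 237 = (5063/3)*(-10/27) + 237 = -50630/81 + 237 = -31433/81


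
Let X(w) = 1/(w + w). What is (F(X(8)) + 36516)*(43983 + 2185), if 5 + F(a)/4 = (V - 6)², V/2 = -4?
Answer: 1721143040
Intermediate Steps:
V = -8 (V = 2*(-4) = -8)
X(w) = 1/(2*w)
F(a) = 764 (F(a) = -20 + 4*(-8 - 6)² = -20 + 4*(-14)² = -20 + 4*196 = -20 + 784 = 764)
(F(X(8)) + 36516)*(43983 + 2185) = (764 + 36516)*(43983 + 2185) = 37280*46168 = 1721143040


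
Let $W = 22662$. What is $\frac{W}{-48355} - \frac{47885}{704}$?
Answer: $- \frac{2331433223}{34041920} \approx -68.487$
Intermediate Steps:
$\frac{W}{-48355} - \frac{47885}{704} = \frac{22662}{-48355} - \frac{47885}{704} = 22662 \left(- \frac{1}{48355}\right) - \frac{47885}{704} = - \frac{22662}{48355} - \frac{47885}{704} = - \frac{2331433223}{34041920}$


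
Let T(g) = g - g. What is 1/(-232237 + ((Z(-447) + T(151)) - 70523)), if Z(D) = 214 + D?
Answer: -1/302993 ≈ -3.3004e-6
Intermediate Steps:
T(g) = 0
1/(-232237 + ((Z(-447) + T(151)) - 70523)) = 1/(-232237 + (((214 - 447) + 0) - 70523)) = 1/(-232237 + ((-233 + 0) - 70523)) = 1/(-232237 + (-233 - 70523)) = 1/(-232237 - 70756) = 1/(-302993) = -1/302993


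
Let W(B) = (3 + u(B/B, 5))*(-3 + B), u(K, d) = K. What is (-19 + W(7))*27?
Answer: -81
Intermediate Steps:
W(B) = -12 + 4*B (W(B) = (3 + B/B)*(-3 + B) = (3 + 1)*(-3 + B) = 4*(-3 + B) = -12 + 4*B)
(-19 + W(7))*27 = (-19 + (-12 + 4*7))*27 = (-19 + (-12 + 28))*27 = (-19 + 16)*27 = -3*27 = -81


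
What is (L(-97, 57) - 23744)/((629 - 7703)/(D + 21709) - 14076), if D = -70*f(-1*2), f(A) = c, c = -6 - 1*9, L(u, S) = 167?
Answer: 178862981/106787586 ≈ 1.6749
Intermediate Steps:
c = -15 (c = -6 - 9 = -15)
f(A) = -15
D = 1050 (D = -70*(-15) = 1050)
(L(-97, 57) - 23744)/((629 - 7703)/(D + 21709) - 14076) = (167 - 23744)/((629 - 7703)/(1050 + 21709) - 14076) = -23577/(-7074/22759 - 14076) = -23577/(-320362758/22759) = -23577*(-22759/320362758) = 178862981/106787586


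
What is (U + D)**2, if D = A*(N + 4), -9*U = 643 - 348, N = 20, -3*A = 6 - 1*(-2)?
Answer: 758641/81 ≈ 9365.9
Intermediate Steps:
A = -8/3 (A = -(6 - 1*(-2))/3 = -(6 + 2)/3 = -1/3*8 = -8/3 ≈ -2.6667)
U = -295/9 (U = -(643 - 348)/9 = -1/9*295 = -295/9 ≈ -32.778)
D = -64 (D = -8*(20 + 4)/3 = -8/3*24 = -64)
(U + D)**2 = (-295/9 - 64)**2 = (-871/9)**2 = 758641/81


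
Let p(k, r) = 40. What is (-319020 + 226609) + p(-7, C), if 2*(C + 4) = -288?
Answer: -92371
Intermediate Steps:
C = -148 (C = -4 + (1/2)*(-288) = -4 - 144 = -148)
(-319020 + 226609) + p(-7, C) = (-319020 + 226609) + 40 = -92411 + 40 = -92371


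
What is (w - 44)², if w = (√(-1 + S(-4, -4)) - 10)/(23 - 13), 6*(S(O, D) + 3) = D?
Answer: (1350 - I*√42)²/900 ≈ 2025.0 - 19.442*I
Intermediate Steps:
S(O, D) = -3 + D/6
w = -1 + I*√42/30 (w = (√(-1 + (-3 + (⅙)*(-4))) - 10)/(23 - 13) = (√(-1 + (-3 - ⅔)) - 10)/10 = (√(-1 - 11/3) - 10)*(⅒) = (√(-14/3) - 10)*(⅒) = (I*√42/3 - 10)*(⅒) = (-10 + I*√42/3)*(⅒) = -1 + I*√42/30 ≈ -1.0 + 0.21602*I)
(w - 44)² = ((-1 + I*√42/30) - 44)² = (-45 + I*√42/30)²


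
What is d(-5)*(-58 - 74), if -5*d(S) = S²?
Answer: 660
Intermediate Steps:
d(S) = -S²/5
d(-5)*(-58 - 74) = (-⅕*(-5)²)*(-58 - 74) = -⅕*25*(-132) = -5*(-132) = 660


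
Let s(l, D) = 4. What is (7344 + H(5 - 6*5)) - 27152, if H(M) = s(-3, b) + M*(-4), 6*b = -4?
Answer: -19704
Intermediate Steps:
b = -2/3 (b = (1/6)*(-4) = -2/3 ≈ -0.66667)
H(M) = 4 - 4*M (H(M) = 4 + M*(-4) = 4 - 4*M)
(7344 + H(5 - 6*5)) - 27152 = (7344 + (4 - 4*(5 - 6*5))) - 27152 = (7344 + (4 - 4*(5 - 30))) - 27152 = (7344 + (4 - 4*(-25))) - 27152 = (7344 + (4 + 100)) - 27152 = (7344 + 104) - 27152 = 7448 - 27152 = -19704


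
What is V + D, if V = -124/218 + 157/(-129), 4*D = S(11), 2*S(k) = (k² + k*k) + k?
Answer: 3356545/112488 ≈ 29.839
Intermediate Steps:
S(k) = k² + k/2 (S(k) = ((k² + k*k) + k)/2 = ((k² + k²) + k)/2 = (2*k² + k)/2 = (k + 2*k²)/2 = k² + k/2)
D = 253/8 (D = (11*(½ + 11))/4 = (11*(23/2))/4 = (¼)*(253/2) = 253/8 ≈ 31.625)
V = -25111/14061 (V = -124*1/218 + 157*(-1/129) = -62/109 - 157/129 = -25111/14061 ≈ -1.7859)
V + D = -25111/14061 + 253/8 = 3356545/112488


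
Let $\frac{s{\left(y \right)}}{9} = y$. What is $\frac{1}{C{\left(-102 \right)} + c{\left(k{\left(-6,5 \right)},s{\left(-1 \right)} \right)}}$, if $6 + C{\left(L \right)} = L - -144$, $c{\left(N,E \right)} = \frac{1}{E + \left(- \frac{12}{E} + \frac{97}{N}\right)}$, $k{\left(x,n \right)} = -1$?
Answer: $\frac{314}{11301} \approx 0.027785$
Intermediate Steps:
$s{\left(y \right)} = 9 y$
$c{\left(N,E \right)} = \frac{1}{E - \frac{12}{E} + \frac{97}{N}}$
$C{\left(L \right)} = 138 + L$ ($C{\left(L \right)} = -6 + \left(L - -144\right) = -6 + \left(L + 144\right) = -6 + \left(144 + L\right) = 138 + L$)
$\frac{1}{C{\left(-102 \right)} + c{\left(k{\left(-6,5 \right)},s{\left(-1 \right)} \right)}} = \frac{1}{\left(138 - 102\right) + 9 \left(-1\right) \left(-1\right) \frac{1}{\left(-12\right) \left(-1\right) + 97 \cdot 9 \left(-1\right) - \left(9 \left(-1\right)\right)^{2}}} = \frac{1}{36 - - \frac{9}{12 + 97 \left(-9\right) - \left(-9\right)^{2}}} = \frac{1}{36 - - \frac{9}{12 - 873 - 81}} = \frac{1}{36 - - \frac{9}{-942}} = \frac{1}{36 - \left(-9\right) \left(- \frac{1}{942}\right)} = \frac{1}{36 - \frac{3}{314}} = \frac{1}{\frac{11301}{314}} = \frac{314}{11301}$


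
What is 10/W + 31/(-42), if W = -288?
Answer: -779/1008 ≈ -0.77282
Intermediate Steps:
10/W + 31/(-42) = 10/(-288) + 31/(-42) = 10*(-1/288) + 31*(-1/42) = -5/144 - 31/42 = -779/1008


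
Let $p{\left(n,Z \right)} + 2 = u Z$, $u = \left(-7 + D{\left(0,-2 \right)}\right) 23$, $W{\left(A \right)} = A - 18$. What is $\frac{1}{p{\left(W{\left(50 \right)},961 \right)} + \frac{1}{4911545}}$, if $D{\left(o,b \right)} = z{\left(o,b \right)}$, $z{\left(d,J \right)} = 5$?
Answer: $- \frac{4911545}{217129581359} \approx -2.262 \cdot 10^{-5}$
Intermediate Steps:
$W{\left(A \right)} = -18 + A$ ($W{\left(A \right)} = A - 18 = -18 + A$)
$D{\left(o,b \right)} = 5$
$u = -46$ ($u = \left(-7 + 5\right) 23 = \left(-2\right) 23 = -46$)
$p{\left(n,Z \right)} = -2 - 46 Z$
$\frac{1}{p{\left(W{\left(50 \right)},961 \right)} + \frac{1}{4911545}} = \frac{1}{\left(-2 - 44206\right) + \frac{1}{4911545}} = \frac{1}{-44208 + \frac{1}{4911545}} = \frac{1}{- \frac{217129581359}{4911545}} = - \frac{4911545}{217129581359}$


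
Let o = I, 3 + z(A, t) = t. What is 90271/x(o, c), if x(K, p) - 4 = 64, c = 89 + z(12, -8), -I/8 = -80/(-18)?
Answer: 90271/68 ≈ 1327.5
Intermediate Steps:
z(A, t) = -3 + t
I = -320/9 (I = -(-640)/(-18) = -(-640)*(-1)/18 = -8*40/9 = -320/9 ≈ -35.556)
o = -320/9 ≈ -35.556
c = 78 (c = 89 + (-3 - 8) = 89 - 11 = 78)
x(K, p) = 68 (x(K, p) = 4 + 64 = 68)
90271/x(o, c) = 90271/68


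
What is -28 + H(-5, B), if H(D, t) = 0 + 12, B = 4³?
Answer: -16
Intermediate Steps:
B = 64
H(D, t) = 12
-28 + H(-5, B) = -28 + 12 = -16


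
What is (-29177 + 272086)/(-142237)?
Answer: -242909/142237 ≈ -1.7078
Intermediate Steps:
(-29177 + 272086)/(-142237) = 242909*(-1/142237) = -242909/142237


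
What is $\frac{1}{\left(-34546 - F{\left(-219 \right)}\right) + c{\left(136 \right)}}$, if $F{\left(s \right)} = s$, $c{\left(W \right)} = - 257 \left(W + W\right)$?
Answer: $- \frac{1}{104231} \approx -9.5941 \cdot 10^{-6}$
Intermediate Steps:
$c{\left(W \right)} = - 514 W$ ($c{\left(W \right)} = - 257 \cdot 2 W = - 514 W$)
$\frac{1}{\left(-34546 - F{\left(-219 \right)}\right) + c{\left(136 \right)}} = \frac{1}{\left(-34546 - -219\right) - 69904} = \frac{1}{\left(-34546 + 219\right) - 69904} = \frac{1}{-34327 - 69904} = \frac{1}{-104231} = - \frac{1}{104231}$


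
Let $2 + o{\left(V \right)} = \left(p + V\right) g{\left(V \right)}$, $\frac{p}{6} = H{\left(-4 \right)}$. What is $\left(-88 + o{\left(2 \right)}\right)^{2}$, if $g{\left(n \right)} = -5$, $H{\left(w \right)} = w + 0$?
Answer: $400$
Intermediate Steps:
$H{\left(w \right)} = w$
$p = -24$ ($p = 6 \left(-4\right) = -24$)
$o{\left(V \right)} = 118 - 5 V$ ($o{\left(V \right)} = -2 + \left(-24 + V\right) \left(-5\right) = -2 - \left(-120 + 5 V\right) = 118 - 5 V$)
$\left(-88 + o{\left(2 \right)}\right)^{2} = \left(-88 + \left(118 - 10\right)\right)^{2} = \left(-88 + 108\right)^{2} = 20^{2} = 400$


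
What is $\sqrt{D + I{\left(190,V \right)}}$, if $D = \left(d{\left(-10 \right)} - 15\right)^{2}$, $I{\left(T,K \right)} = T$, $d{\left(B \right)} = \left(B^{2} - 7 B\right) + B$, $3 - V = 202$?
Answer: $\sqrt{21215} \approx 145.65$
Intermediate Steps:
$V = -199$ ($V = 3 - 202 = -199$)
$d{\left(B \right)} = B^{2} - 6 B$
$D = 21025$ ($D = \left(- 10 \left(-6 - 10\right) - 15\right)^{2} = \left(\left(-10\right) \left(-16\right) - 15\right)^{2} = \left(160 - 15\right)^{2} = 145^{2} = 21025$)
$\sqrt{D + I{\left(190,V \right)}} = \sqrt{21025 + 190} = \sqrt{21215}$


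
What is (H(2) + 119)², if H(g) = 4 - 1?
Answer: 14884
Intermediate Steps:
H(g) = 3
(H(2) + 119)² = (3 + 119)² = 122² = 14884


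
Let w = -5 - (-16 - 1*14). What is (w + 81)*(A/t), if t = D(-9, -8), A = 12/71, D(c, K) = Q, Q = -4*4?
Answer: -159/142 ≈ -1.1197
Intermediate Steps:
Q = -16
D(c, K) = -16
A = 12/71 (A = 12*(1/71) = 12/71 ≈ 0.16901)
t = -16
w = 25 (w = -5 - (-16 - 14) = -5 - 1*(-30) = -5 + 30 = 25)
(w + 81)*(A/t) = (25 + 81)*((12/71)/(-16)) = 106*((12/71)*(-1/16)) = 106*(-3/284) = -159/142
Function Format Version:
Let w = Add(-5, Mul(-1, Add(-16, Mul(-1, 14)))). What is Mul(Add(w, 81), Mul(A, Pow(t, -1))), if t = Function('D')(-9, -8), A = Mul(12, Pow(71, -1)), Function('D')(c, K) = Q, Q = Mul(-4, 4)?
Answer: Rational(-159, 142) ≈ -1.1197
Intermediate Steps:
Q = -16
Function('D')(c, K) = -16
A = Rational(12, 71) (A = Mul(12, Rational(1, 71)) = Rational(12, 71) ≈ 0.16901)
t = -16
w = 25 (w = Add(-5, Mul(-1, Add(-16, -14))) = Add(-5, Mul(-1, -30)) = Add(-5, 30) = 25)
Mul(Add(w, 81), Mul(A, Pow(t, -1))) = Mul(Add(25, 81), Mul(Rational(12, 71), Pow(-16, -1))) = Mul(106, Mul(Rational(12, 71), Rational(-1, 16))) = Mul(106, Rational(-3, 284)) = Rational(-159, 142)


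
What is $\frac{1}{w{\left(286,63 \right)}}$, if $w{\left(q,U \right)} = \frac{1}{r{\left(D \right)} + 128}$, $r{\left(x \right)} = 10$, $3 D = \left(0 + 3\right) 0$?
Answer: $138$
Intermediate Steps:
$D = 0$ ($D = \frac{\left(0 + 3\right) 0}{3} = \frac{3 \cdot 0}{3} = \frac{1}{3} \cdot 0 = 0$)
$w{\left(q,U \right)} = \frac{1}{138}$ ($w{\left(q,U \right)} = \frac{1}{10 + 128} = \frac{1}{138}$)
$\frac{1}{w{\left(286,63 \right)}} = \frac{1}{\frac{1}{138}} = 138$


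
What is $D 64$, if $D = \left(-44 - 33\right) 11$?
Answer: $-54208$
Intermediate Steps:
$D = -847$ ($D = \left(-77\right) 11 = -847$)
$D 64 = \left(-847\right) 64 = -54208$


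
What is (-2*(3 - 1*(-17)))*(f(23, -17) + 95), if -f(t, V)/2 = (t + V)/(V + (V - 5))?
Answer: -49560/13 ≈ -3812.3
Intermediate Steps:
f(t, V) = -2*(V + t)/(-5 + 2*V) (f(t, V) = -2*(t + V)/(V + (V - 5)) = -2*(V + t)/(V + (-5 + V)) = -2*(V + t)/(-5 + 2*V))
(-2*(3 - 1*(-17)))*(f(23, -17) + 95) = (-2*(3 - 1*(-17)))*(2*(-1*(-17) - 1*23)/(-5 + 2*(-17)) + 95) = (-2*(3 + 17))*(2*(17 - 23)/(-5 - 34) + 95) = (-2*20)*(2*(-6)/(-39) + 95) = -40*(2*(-1/39)*(-6) + 95) = -40*(4/13 + 95) = -40*1239/13 = -49560/13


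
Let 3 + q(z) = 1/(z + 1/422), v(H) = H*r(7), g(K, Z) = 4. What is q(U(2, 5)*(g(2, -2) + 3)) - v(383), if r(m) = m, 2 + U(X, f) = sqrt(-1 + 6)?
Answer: -23450114050/8737931 + 1246588*sqrt(5)/8737931 ≈ -2683.4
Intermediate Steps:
U(X, f) = -2 + sqrt(5) (U(X, f) = -2 + sqrt(-1 + 6) = -2 + sqrt(5))
v(H) = 7*H (v(H) = H*7 = 7*H)
q(z) = -3 + 1/(1/422 + z) (q(z) = -3 + 1/(z + 1/422) = -3 + 1/(1/422 + z))
q(U(2, 5)*(g(2, -2) + 3)) - v(383) = (419 - 1266*(-2 + sqrt(5))*(4 + 3))/(1 + 422*((-2 + sqrt(5))*(4 + 3))) - 7*383 = (419 - 1266*(-2 + sqrt(5))*7)/(1 + 422*((-2 + sqrt(5))*7)) - 1*2681 = (419 - 1266*(-14 + 7*sqrt(5)))/(1 + 422*(-14 + 7*sqrt(5))) - 2681 = (419 + (17724 - 8862*sqrt(5)))/(1 + (-5908 + 2954*sqrt(5))) - 2681 = (18143 - 8862*sqrt(5))/(-5907 + 2954*sqrt(5)) - 2681 = -2681 + (18143 - 8862*sqrt(5))/(-5907 + 2954*sqrt(5))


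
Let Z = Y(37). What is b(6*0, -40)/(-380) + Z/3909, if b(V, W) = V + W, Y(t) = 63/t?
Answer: 96821/916009 ≈ 0.10570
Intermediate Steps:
Z = 63/37 ≈ 1.7027
b(6*0, -40)/(-380) + Z/3909 = (6*0 - 40)/(-380) + (63/37)/3909 = (0 - 40)*(-1/380) + (63/37)*(1/3909) = -40*(-1/380) + 21/48211 = 2/19 + 21/48211 = 96821/916009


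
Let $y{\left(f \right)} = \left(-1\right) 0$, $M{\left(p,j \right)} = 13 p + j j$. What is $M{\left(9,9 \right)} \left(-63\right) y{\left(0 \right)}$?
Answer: $0$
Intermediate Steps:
$M{\left(p,j \right)} = j^{2} + 13 p$ ($M{\left(p,j \right)} = 13 p + j^{2} = j^{2} + 13 p$)
$y{\left(f \right)} = 0$
$M{\left(9,9 \right)} \left(-63\right) y{\left(0 \right)} = \left(9^{2} + 13 \cdot 9\right) \left(-63\right) 0 = \left(81 + 117\right) \left(-63\right) 0 = 198 \left(-63\right) 0 = \left(-12474\right) 0 = 0$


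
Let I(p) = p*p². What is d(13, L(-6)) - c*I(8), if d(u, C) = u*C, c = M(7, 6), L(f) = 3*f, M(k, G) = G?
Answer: -3306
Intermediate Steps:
I(p) = p³
c = 6
d(u, C) = C*u
d(13, L(-6)) - c*I(8) = (3*(-6))*13 - 6*8³ = -18*13 - 6*512 = -234 - 1*3072 = -234 - 3072 = -3306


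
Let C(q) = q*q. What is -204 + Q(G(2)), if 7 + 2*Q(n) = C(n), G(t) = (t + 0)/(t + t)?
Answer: -1659/8 ≈ -207.38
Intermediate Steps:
G(t) = 1/2 (G(t) = t/((2*t)) = t*(1/(2*t)) = 1/2)
C(q) = q**2
Q(n) = -7/2 + n**2/2
-204 + Q(G(2)) = -204 + (-7/2 + (1/2)**2/2) = -204 + (-7/2 + (1/2)*(1/4)) = -204 + (-7/2 + 1/8) = -204 - 27/8 = -1659/8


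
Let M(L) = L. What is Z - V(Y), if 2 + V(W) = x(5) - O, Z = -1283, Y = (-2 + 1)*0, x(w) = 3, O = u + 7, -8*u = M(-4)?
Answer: -2553/2 ≈ -1276.5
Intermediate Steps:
u = 1/2 (u = -1/8*(-4) = 1/2 ≈ 0.50000)
O = 15/2 (O = 1/2 + 7 = 15/2 ≈ 7.5000)
Y = 0 (Y = -1*0 = 0)
V(W) = -13/2 (V(W) = -2 + (3 - 1*15/2) = -2 + (3 - 15/2) = -2 - 9/2 = -13/2)
Z - V(Y) = -1283 - 1*(-13/2) = -1283 + 13/2 = -2553/2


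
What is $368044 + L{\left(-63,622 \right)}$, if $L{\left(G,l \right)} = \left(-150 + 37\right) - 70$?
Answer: $367861$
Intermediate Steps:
$L{\left(G,l \right)} = -183$ ($L{\left(G,l \right)} = -113 - 70 = -183$)
$368044 + L{\left(-63,622 \right)} = 368044 - 183 = 367861$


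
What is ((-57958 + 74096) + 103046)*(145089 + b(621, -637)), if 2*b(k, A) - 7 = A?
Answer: 17254744416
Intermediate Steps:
b(k, A) = 7/2 + A/2
((-57958 + 74096) + 103046)*(145089 + b(621, -637)) = ((-57958 + 74096) + 103046)*(145089 + (7/2 + (½)*(-637))) = (16138 + 103046)*(145089 + (7/2 - 637/2)) = 119184*(145089 - 315) = 119184*144774 = 17254744416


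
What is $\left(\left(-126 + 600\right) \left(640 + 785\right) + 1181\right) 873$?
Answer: $590698863$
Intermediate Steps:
$\left(\left(-126 + 600\right) \left(640 + 785\right) + 1181\right) 873 = \left(474 \cdot 1425 + 1181\right) 873 = \left(675450 + 1181\right) 873 = 676631 \cdot 873 = 590698863$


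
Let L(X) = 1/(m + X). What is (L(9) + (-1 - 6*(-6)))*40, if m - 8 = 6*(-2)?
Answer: 1408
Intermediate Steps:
m = -4 (m = 8 + 6*(-2) = 8 - 12 = -4)
L(X) = 1/(-4 + X)
(L(9) + (-1 - 6*(-6)))*40 = (1/(-4 + 9) + (-1 - 6*(-6)))*40 = (1/5 + (-1 + 36))*40 = (1/5 + 35)*40 = (176/5)*40 = 1408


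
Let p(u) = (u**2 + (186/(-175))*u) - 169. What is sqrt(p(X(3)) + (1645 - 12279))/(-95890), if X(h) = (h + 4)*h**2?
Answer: -I*sqrt(43131)/239725 ≈ -0.00086633*I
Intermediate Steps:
X(h) = h**2*(4 + h) (X(h) = (4 + h)*h**2 = h**2*(4 + h))
p(u) = -169 + u**2 - 186*u/175 (p(u) = (u**2 + (186*(-1/175))*u) - 169 = (u**2 - 186*u/175) - 169 = -169 + u**2 - 186*u/175)
sqrt(p(X(3)) + (1645 - 12279))/(-95890) = sqrt((-169 + (3**2*(4 + 3))**2 - 186*3**2*(4 + 3)/175) + (1645 - 12279))/(-95890) = sqrt((-169 + (9*7)**2 - 1674*7/175) - 10634)*(-1/95890) = sqrt((-169 + 63**2 - 186/175*63) - 10634)*(-1/95890) = sqrt((-169 + 3969 - 1674/25) - 10634)*(-1/95890) = sqrt(93326/25 - 10634)*(-1/95890) = sqrt(-172524/25)*(-1/95890) = (2*I*sqrt(43131)/5)*(-1/95890) = -I*sqrt(43131)/239725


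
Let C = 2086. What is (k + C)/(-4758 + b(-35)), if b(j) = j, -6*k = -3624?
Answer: -2690/4793 ≈ -0.56124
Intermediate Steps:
k = 604 (k = -⅙*(-3624) = 604)
(k + C)/(-4758 + b(-35)) = (604 + 2086)/(-4758 - 35) = 2690/(-4793) = 2690*(-1/4793) = -2690/4793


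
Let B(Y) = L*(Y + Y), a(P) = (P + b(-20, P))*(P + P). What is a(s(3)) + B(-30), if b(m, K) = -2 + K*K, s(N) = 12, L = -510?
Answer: 34296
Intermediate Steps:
b(m, K) = -2 + K²
a(P) = 2*P*(-2 + P + P²) (a(P) = (P + (-2 + P²))*(P + P) = (-2 + P + P²)*(2*P) = 2*P*(-2 + P + P²))
B(Y) = -1020*Y (B(Y) = -510*(Y + Y) = -1020*Y)
a(s(3)) + B(-30) = 2*12*(-2 + 12 + 12²) - 1020*(-30) = 2*12*(-2 + 12 + 144) + 30600 = 2*12*154 + 30600 = 3696 + 30600 = 34296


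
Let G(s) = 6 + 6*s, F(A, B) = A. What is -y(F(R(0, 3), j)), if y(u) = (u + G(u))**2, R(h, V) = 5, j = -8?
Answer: -1681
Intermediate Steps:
y(u) = (6 + 7*u)**2 (y(u) = (u + (6 + 6*u))**2 = (6 + 7*u)**2)
-y(F(R(0, 3), j)) = -(6 + 7*5)**2 = -(6 + 35)**2 = -1*41**2 = -1*1681 = -1681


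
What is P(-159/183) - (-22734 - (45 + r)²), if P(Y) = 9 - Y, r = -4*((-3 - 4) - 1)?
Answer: 1749045/61 ≈ 28673.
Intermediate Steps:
r = 32 (r = -4*(-7 - 1) = -4*(-8) = 32)
P(-159/183) - (-22734 - (45 + r)²) = (9 - (-159)/183) - (-22734 - (45 + 32)²) = (9 - (-159)/183) - (-22734 - 1*77²) = (9 - 1*(-53/61)) - (-22734 - 1*5929) = (9 + 53/61) - (-22734 - 5929) = 602/61 - 1*(-28663) = 602/61 + 28663 = 1749045/61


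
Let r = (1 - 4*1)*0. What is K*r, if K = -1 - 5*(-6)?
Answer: 0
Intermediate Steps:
K = 29 (K = -1 + 30 = 29)
r = 0 (r = (1 - 4)*0 = -3*0 = 0)
K*r = 29*0 = 0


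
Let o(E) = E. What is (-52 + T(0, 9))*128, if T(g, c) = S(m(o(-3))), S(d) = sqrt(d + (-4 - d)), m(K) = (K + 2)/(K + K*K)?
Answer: -6656 + 256*I ≈ -6656.0 + 256.0*I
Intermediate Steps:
m(K) = (2 + K)/(K + K**2)
S(d) = 2*I (S(d) = sqrt(-4) = 2*I)
T(g, c) = 2*I
(-52 + T(0, 9))*128 = (-52 + 2*I)*128 = -6656 + 256*I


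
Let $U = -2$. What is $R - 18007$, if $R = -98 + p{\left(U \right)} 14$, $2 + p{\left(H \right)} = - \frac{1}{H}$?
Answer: $-18126$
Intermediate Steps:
$p{\left(H \right)} = -2 - \frac{1}{H}$
$R = -119$ ($R = -98 + \left(-2 - \frac{1}{-2}\right) 14 = -98 + \left(-2 - - \frac{1}{2}\right) 14 = -98 + \left(-2 + \frac{1}{2}\right) 14 = -98 - 21 = -119$)
$R - 18007 = -119 - 18007 = -18126$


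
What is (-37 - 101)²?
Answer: 19044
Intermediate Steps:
(-37 - 101)² = (-138)² = 19044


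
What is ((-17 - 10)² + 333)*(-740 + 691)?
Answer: -52038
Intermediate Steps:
((-17 - 10)² + 333)*(-740 + 691) = ((-27)² + 333)*(-49) = (729 + 333)*(-49) = 1062*(-49) = -52038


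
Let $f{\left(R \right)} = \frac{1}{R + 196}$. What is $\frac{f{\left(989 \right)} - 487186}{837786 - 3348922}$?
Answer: $\frac{577315409}{2975696160} \approx 0.19401$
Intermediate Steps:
$f{\left(R \right)} = \frac{1}{196 + R}$
$\frac{f{\left(989 \right)} - 487186}{837786 - 3348922} = \frac{\frac{1}{196 + 989} - 487186}{837786 - 3348922} = \frac{\frac{1}{1185} - 487186}{-2511136} = \left(\frac{1}{1185} - 487186\right) \left(- \frac{1}{2511136}\right) = \left(- \frac{577315409}{1185}\right) \left(- \frac{1}{2511136}\right) = \frac{577315409}{2975696160}$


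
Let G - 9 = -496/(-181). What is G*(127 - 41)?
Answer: 182750/181 ≈ 1009.7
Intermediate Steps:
G = 2125/181 (G = 9 - 496/(-181) = 9 - 496*(-1/181) = 9 + 496/181 = 2125/181 ≈ 11.740)
G*(127 - 41) = 2125*(127 - 41)/181 = (2125/181)*86 = 182750/181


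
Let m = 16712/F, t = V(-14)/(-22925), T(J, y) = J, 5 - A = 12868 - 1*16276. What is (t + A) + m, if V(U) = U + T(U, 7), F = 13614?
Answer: 76113146153/22292925 ≈ 3414.2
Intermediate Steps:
A = 3413 (A = 5 - (12868 - 1*16276) = 5 - (12868 - 16276) = 5 - 1*(-3408) = 5 + 3408 = 3413)
V(U) = 2*U (V(U) = U + U = 2*U)
t = 4/3275 (t = (2*(-14))/(-22925) = -28*(-1/22925) = 4/3275 ≈ 0.0012214)
m = 8356/6807 (m = 16712/13614 = 16712*(1/13614) = 8356/6807 ≈ 1.2276)
(t + A) + m = (4/3275 + 3413) + 8356/6807 = 11177579/3275 + 8356/6807 = 76113146153/22292925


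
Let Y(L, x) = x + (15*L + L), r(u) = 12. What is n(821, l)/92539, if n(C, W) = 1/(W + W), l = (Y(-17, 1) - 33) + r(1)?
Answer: -1/54042776 ≈ -1.8504e-8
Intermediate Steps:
Y(L, x) = x + 16*L
l = -292 (l = ((1 + 16*(-17)) - 33) + 12 = ((1 - 272) - 33) + 12 = (-271 - 33) + 12 = -304 + 12 = -292)
n(C, W) = 1/(2*W)
n(821, l)/92539 = ((½)/(-292))/92539 = ((½)*(-1/292))*(1/92539) = -1/584*1/92539 = -1/54042776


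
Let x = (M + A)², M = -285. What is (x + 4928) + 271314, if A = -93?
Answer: 419126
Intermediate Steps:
x = 142884 (x = (-285 - 93)² = (-378)² = 142884)
(x + 4928) + 271314 = (142884 + 4928) + 271314 = 147812 + 271314 = 419126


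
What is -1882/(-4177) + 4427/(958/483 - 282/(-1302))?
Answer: 276936407329/137594557 ≈ 2012.7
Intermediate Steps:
-1882/(-4177) + 4427/(958/483 - 282/(-1302)) = -1882*(-1/4177) + 4427/(958*(1/483) - 282*(-1/1302)) = 1882/4177 + 4427/(958/483 + 47/217) = 1882/4177 + 4427/(32941/14973) = 1882/4177 + 4427*(14973/32941) = 1882/4177 + 66285471/32941 = 276936407329/137594557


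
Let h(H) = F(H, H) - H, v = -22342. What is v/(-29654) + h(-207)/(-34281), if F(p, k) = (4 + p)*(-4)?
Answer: 367844338/508284387 ≈ 0.72370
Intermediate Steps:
F(p, k) = -16 - 4*p
h(H) = -16 - 5*H (h(H) = (-16 - 4*H) - H = -16 - 5*H)
v/(-29654) + h(-207)/(-34281) = -22342/(-29654) + (-16 - 5*(-207))/(-34281) = -22342*(-1/29654) + (-16 + 1035)*(-1/34281) = 11171/14827 + 1019*(-1/34281) = 11171/14827 - 1019/34281 = 367844338/508284387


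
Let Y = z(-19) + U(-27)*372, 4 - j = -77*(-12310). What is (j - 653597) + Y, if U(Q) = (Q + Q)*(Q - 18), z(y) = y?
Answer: -697522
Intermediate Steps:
U(Q) = 2*Q*(-18 + Q) (U(Q) = (2*Q)*(-18 + Q) = 2*Q*(-18 + Q))
j = -947866 (j = 4 - (-77)*(-12310) = 4 - 1*947870 = 4 - 947870 = -947866)
Y = 903941 (Y = -19 + (2*(-27)*(-18 - 27))*372 = -19 + (2*(-27)*(-45))*372 = -19 + 2430*372 = -19 + 903960 = 903941)
(j - 653597) + Y = (-947866 - 653597) + 903941 = -1601463 + 903941 = -697522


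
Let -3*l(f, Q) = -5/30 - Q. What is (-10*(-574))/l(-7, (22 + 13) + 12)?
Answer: 103320/283 ≈ 365.09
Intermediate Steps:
l(f, Q) = 1/18 + Q/3 (l(f, Q) = -(-5/30 - Q)/3 = -(-5*1/30 - Q)/3 = -(-⅙ - Q)/3 = 1/18 + Q/3)
(-10*(-574))/l(-7, (22 + 13) + 12) = (-10*(-574))/(1/18 + ((22 + 13) + 12)/3) = 5740/(1/18 + (35 + 12)/3) = 5740/(1/18 + (⅓)*47) = 5740/(1/18 + 47/3) = 5740/(283/18) = 5740*(18/283) = 103320/283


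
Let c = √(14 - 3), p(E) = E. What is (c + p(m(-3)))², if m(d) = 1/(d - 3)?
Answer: 397/36 - √11/3 ≈ 9.9222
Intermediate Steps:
m(d) = 1/(-3 + d)
c = √11 ≈ 3.3166
(c + p(m(-3)))² = (√11 + 1/(-3 - 3))² = (√11 + 1/(-6))² = (√11 - ⅙)² = (-⅙ + √11)²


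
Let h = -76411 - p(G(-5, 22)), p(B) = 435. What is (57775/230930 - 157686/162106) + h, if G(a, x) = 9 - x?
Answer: -41096681543893/534787694 ≈ -76847.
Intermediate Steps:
h = -76846 (h = -76411 - 1*435 = -76411 - 435 = -76846)
(57775/230930 - 157686/162106) + h = (57775/230930 - 157686/162106) - 76846 = (57775*(1/230930) - 157686*1/162106) - 76846 = (11555/46186 - 78843/81053) - 76846 = -386410769/534787694 - 76846 = -41096681543893/534787694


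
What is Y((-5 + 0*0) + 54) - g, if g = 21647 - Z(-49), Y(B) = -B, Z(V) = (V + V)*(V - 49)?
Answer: -12092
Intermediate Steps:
Z(V) = 2*V*(-49 + V) (Z(V) = (2*V)*(-49 + V) = 2*V*(-49 + V))
g = 12043 (g = 21647 - 2*(-49)*(-49 - 49) = 21647 - 2*(-49)*(-98) = 21647 - 1*9604 = 21647 - 9604 = 12043)
Y((-5 + 0*0) + 54) - g = -((-5 + 0*0) + 54) - 1*12043 = -((-5 + 0) + 54) - 12043 = -(-5 + 54) - 12043 = -1*49 - 12043 = -49 - 12043 = -12092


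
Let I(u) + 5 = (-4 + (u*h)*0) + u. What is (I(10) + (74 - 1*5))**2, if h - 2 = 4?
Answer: 4900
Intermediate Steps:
h = 6 (h = 2 + 4 = 6)
I(u) = -9 + u (I(u) = -5 + ((-4 + (u*6)*0) + u) = -5 + ((-4 + (6*u)*0) + u) = -5 + ((-4 + 0) + u) = -5 + (-4 + u) = -9 + u)
(I(10) + (74 - 1*5))**2 = ((-9 + 10) + (74 - 1*5))**2 = (1 + (74 - 5))**2 = (1 + 69)**2 = 70**2 = 4900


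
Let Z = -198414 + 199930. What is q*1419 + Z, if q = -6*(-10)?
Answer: 86656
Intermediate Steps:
q = 60
Z = 1516
q*1419 + Z = 60*1419 + 1516 = 85140 + 1516 = 86656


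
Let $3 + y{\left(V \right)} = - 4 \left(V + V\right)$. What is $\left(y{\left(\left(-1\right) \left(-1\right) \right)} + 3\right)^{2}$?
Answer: $64$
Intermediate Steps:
$y{\left(V \right)} = -3 - 8 V$ ($y{\left(V \right)} = -3 - 4 \left(V + V\right) = -3 - 4 \cdot 2 V = -3 - 8 V$)
$\left(y{\left(\left(-1\right) \left(-1\right) \right)} + 3\right)^{2} = \left(\left(-3 - 8 \left(\left(-1\right) \left(-1\right)\right)\right) + 3\right)^{2} = \left(\left(-3 - 8\right) + 3\right)^{2} = \left(-11 + 3\right)^{2} = \left(-8\right)^{2} = 64$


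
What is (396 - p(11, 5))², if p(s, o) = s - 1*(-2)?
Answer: 146689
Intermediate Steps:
p(s, o) = 2 + s (p(s, o) = s + 2 = 2 + s)
(396 - p(11, 5))² = (396 - (2 + 11))² = (396 - 1*13)² = (396 - 13)² = 383² = 146689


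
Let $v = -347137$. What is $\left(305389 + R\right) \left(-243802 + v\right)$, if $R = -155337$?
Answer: $-88671578828$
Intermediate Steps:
$\left(305389 + R\right) \left(-243802 + v\right) = \left(305389 - 155337\right) \left(-243802 - 347137\right) = 150052 \left(-590939\right) = -88671578828$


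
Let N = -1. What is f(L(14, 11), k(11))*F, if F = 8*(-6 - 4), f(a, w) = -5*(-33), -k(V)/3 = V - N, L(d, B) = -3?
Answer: -13200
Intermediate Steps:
k(V) = -3 - 3*V (k(V) = -3*(V - 1*(-1)) = -3*(V + 1) = -3*(1 + V) = -3 - 3*V)
f(a, w) = 165
F = -80 (F = 8*(-10) = -80)
f(L(14, 11), k(11))*F = 165*(-80) = -13200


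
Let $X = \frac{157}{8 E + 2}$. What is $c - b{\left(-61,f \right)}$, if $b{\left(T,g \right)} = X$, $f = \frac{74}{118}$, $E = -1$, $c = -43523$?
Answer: $- \frac{260981}{6} \approx -43497.0$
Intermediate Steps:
$f = \frac{37}{59}$ ($f = 74 \cdot \frac{1}{118} = \frac{37}{59} \approx 0.62712$)
$X = - \frac{157}{6}$ ($X = \frac{157}{8 \left(-1\right) + 2} = \frac{157}{-8 + 2} = \frac{157}{-6} = 157 \left(- \frac{1}{6}\right) = - \frac{157}{6} \approx -26.167$)
$b{\left(T,g \right)} = - \frac{157}{6}$
$c - b{\left(-61,f \right)} = -43523 - - \frac{157}{6} = -43523 + \frac{157}{6} = - \frac{260981}{6}$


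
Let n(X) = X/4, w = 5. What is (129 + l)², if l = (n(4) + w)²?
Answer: 27225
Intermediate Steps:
n(X) = X/4 (n(X) = X*(¼) = X/4)
l = 36 (l = ((¼)*4 + 5)² = (1 + 5)² = 6² = 36)
(129 + l)² = (129 + 36)² = 165² = 27225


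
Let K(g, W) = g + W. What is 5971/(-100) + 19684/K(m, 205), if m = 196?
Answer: -425971/40100 ≈ -10.623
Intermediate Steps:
K(g, W) = W + g
5971/(-100) + 19684/K(m, 205) = 5971/(-100) + 19684/(205 + 196) = 5971*(-1/100) + 19684/401 = -5971/100 + 19684*(1/401) = -5971/100 + 19684/401 = -425971/40100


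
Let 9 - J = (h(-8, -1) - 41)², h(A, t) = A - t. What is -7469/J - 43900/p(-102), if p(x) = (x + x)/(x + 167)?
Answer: 32109344/2295 ≈ 13991.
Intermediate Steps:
p(x) = 2*x/(167 + x) (p(x) = (2*x)/(167 + x) = 2*x/(167 + x))
J = -2295 (J = 9 - ((-8 - 1*(-1)) - 41)² = 9 - ((-8 + 1) - 41)² = 9 - (-7 - 41)² = 9 - 1*(-48)² = 9 - 1*2304 = 9 - 2304 = -2295)
-7469/J - 43900/p(-102) = -7469/(-2295) - 43900/(2*(-102)/(167 - 102)) = -7469*(-1/2295) - 43900/(2*(-102)/65) = 7469/2295 - 43900/(2*(-102)*(1/65)) = 7469/2295 - 43900/(-204/65) = 7469/2295 - 43900*(-65/204) = 7469/2295 + 713375/51 = 32109344/2295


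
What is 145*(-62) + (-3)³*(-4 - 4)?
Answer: -8774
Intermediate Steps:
145*(-62) + (-3)³*(-4 - 4) = -8990 - 27*(-8) = -8990 + 216 = -8774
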